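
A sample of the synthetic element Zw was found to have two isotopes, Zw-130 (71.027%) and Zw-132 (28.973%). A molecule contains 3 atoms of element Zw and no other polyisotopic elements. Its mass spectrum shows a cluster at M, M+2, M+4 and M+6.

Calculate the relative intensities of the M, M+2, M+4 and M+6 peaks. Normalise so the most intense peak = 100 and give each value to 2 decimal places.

81.72 : 100.00 : 40.79 : 5.55

Each Zw atom is independently Zw-130 (p = 0.71027) or Zw-132 (q = 0.28973); the cluster is the binomial expansion (p + q)^3.
P(M) = 0.71027^3 = 0.358319
P(M+2) = 3 × 0.71027^2 × 0.28973^1 = 0.438492
P(M+4) = 3 × 0.71027^1 × 0.28973^2 = 0.178868
P(M+6) = 0.28973^3 = 0.024321
The M+2 peak is largest (0.438492); scaling to 100 gives 81.72 : 100.00 : 40.79 : 5.55.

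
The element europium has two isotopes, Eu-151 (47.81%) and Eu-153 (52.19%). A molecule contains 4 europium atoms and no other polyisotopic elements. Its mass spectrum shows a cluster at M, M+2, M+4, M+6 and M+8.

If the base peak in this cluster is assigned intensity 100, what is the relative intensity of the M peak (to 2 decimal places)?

13.99

Term probabilities: M 0.0522, M+2 0.2281, M+4 0.3736, M+6 0.2719, M+8 0.0742. Base peak = M+4.
P(M+4) = C(4,2) × 0.4781^2 × 0.5219^2 = 6 × 0.22857961 × 0.27237961 = 0.373563 (base)
P(M) = C(4,0) × 0.4781^4 × 0.5219^0 = 1 × 0.05224864 × 1.0000 = 0.052249
Relative intensity = 0.052249 / 0.373563 × 100 = 13.99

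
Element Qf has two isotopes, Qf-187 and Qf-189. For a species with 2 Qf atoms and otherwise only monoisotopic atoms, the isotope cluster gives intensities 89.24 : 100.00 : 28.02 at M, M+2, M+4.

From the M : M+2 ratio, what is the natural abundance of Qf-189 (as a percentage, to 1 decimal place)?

35.9%

Let p = fractional abundance of Qf-187. I(M+2)/I(M) = [C(2,1)·p^1·(1−p)] / p^2 = 2·(1−p)/p = 100.00/89.24 = 1.1206
(1−p)/p = 1.1206/2 = 0.5603  ⇒  p = 1/(1 + 0.5603) = 0.6409
Qf-187: 64.1%, Qf-189: 35.9%.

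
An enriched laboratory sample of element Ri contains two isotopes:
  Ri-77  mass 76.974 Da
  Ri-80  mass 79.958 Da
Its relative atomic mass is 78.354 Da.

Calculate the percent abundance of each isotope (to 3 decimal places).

Let x be the fractional abundance of Ri-77; then Ri-80 has abundance 1 − x.
76.974·x + 79.958·(1 − x) = 78.354
(76.974 − 79.958)·x = 78.354 − 79.958
x = -1.604 / -2.984 = 0.53753 → 53.753% Ri-77, 46.247% Ri-80.

Ri-77: 53.753%, Ri-80: 46.247%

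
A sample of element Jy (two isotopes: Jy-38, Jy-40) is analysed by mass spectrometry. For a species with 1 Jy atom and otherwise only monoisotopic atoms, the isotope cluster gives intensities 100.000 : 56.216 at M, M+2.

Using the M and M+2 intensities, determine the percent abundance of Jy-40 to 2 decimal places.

35.99%

If p is the fraction of Jy that is Jy-38, then I(M+2)/I(M) = [C(1,1)·p^0·(1−p)] / p^1 = 1·(1−p)/p = 56.216/100.000 = 0.5622
(1−p)/p = 0.5622/1 = 0.5622  ⇒  p = 1/(1 + 0.5622) = 0.6401
Jy-38: 64.01%, Jy-40: 35.99%.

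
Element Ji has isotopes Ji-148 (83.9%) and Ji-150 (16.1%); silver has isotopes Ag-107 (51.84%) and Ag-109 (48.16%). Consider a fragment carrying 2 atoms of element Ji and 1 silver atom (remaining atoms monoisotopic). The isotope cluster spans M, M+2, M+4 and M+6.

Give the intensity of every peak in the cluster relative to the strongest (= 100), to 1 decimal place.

76.2 : 100.0 : 30.0 : 2.6

Element Ji pattern (n=2): 0.703921 : 0.270158 : 0.025921
Silver pattern (n=1): 0.5184 : 0.4816
Convolve the two distributions (both contribute in 2-u steps):
  M: 0.703921×0.5184 = 0.364913
  M+2: 0.703921×0.4816 + 0.270158×0.5184 = 0.479058
  M+4: 0.270158×0.4816 + 0.025921×0.5184 = 0.143546
  M+6: 0.025921×0.4816 = 0.012484
Scale to base peak (0.479058) = 100: 76.2 : 100.0 : 30.0 : 2.6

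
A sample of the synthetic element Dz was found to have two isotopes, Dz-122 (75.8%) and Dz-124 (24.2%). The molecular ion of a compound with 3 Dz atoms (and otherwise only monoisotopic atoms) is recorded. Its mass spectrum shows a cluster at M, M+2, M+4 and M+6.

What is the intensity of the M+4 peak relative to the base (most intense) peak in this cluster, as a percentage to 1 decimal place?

30.6%

Binomial terms of (0.758 + 0.242)^3: M 0.4355, M+2 0.4171, M+4 0.1332, M+6 0.0142 → M is the base peak.
P(M) = C(3,0) × 0.758^3 × 0.242^0 = 1 × 0.43551951 × 1.0000 = 0.435520 (base)
P(M+4) = C(3,2) × 0.758^1 × 0.242^2 = 3 × 0.7580 × 0.058564 = 0.133175
Relative intensity = 0.133175 / 0.435520 × 100 = 30.6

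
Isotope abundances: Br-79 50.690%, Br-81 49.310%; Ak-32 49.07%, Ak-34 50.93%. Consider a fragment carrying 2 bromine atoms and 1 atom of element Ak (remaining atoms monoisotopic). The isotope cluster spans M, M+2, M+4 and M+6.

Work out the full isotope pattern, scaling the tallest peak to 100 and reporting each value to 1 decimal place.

33.5 : 100.0 : 99.4 : 32.9

Bromine pattern (n=2): 0.25694761 : 0.49990478 : 0.24314761
Element Ak pattern (n=1): 0.4907 : 0.5093
Convolve the two distributions (both contribute in 2-u steps):
  M: 0.25694761×0.4907 = 0.126084
  M+2: 0.25694761×0.5093 + 0.49990478×0.4907 = 0.376167
  M+4: 0.49990478×0.5093 + 0.24314761×0.4907 = 0.373914
  M+6: 0.24314761×0.5093 = 0.123835
Scale to base peak (0.376167) = 100: 33.5 : 100.0 : 99.4 : 32.9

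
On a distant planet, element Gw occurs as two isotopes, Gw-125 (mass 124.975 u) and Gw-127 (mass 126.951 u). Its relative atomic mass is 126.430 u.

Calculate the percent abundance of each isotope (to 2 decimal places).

Let x be the fractional abundance of Gw-125; then Gw-127 has abundance 1 − x.
124.975·x + 126.951·(1 − x) = 126.430
(124.975 − 126.951)·x = 126.430 − 126.951
x = -0.521 / -1.976 = 0.26366 → 26.37% Gw-125, 73.63% Gw-127.

Gw-125: 26.37%, Gw-127: 73.63%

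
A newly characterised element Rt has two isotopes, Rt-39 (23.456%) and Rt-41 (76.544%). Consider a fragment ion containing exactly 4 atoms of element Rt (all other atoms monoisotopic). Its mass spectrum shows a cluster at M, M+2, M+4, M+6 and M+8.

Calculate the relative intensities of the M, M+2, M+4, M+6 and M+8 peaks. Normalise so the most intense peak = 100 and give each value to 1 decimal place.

0.7 : 9.4 : 46.0 : 100.0 : 81.6

The 4 Rt atoms are independent, so intensities follow the terms of (0.23456 + 0.76544)^4.
P(M) = 0.23456^4 = 0.003027
P(M+2) = 4 × 0.23456^3 × 0.76544^1 = 0.039512
P(M+4) = 6 × 0.23456^2 × 0.76544^2 = 0.193411
P(M+6) = 4 × 0.23456^1 × 0.76544^3 = 0.420773
P(M+8) = 0.76544^4 = 0.343277
The M+6 peak is largest (0.420773); scaling to 100 gives 0.7 : 9.4 : 46.0 : 100.0 : 81.6.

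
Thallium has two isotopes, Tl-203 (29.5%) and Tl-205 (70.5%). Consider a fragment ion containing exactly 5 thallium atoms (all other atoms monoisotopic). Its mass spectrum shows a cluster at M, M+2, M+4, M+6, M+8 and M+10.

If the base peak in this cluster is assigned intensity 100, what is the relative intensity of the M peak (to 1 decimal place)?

Binomial terms of (0.295 + 0.705)^5: M 0.0022, M+2 0.0267, M+4 0.1276, M+6 0.3049, M+8 0.3644, M+10 0.1742 → M+8 is the base peak.
P(M+8) = C(5,4) × 0.295^1 × 0.705^4 = 5 × 0.2950 × 0.24703385 = 0.364375 (base)
P(M) = C(5,0) × 0.295^5 × 0.705^0 = 1 × 0.00223414 × 1.0000 = 0.002234
Relative intensity = 0.002234 / 0.364375 × 100 = 0.6

0.6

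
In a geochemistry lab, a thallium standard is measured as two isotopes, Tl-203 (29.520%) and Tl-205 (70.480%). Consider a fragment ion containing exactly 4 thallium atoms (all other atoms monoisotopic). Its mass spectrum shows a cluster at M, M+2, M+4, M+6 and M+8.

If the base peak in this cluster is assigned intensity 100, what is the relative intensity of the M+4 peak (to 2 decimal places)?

62.83

Binomial terms of (0.29520 + 0.70480)^4: M 0.0076, M+2 0.0725, M+4 0.2597, M+6 0.4134, M+8 0.2468 → M+6 is the base peak.
P(M+6) = C(4,3) × 0.29520^1 × 0.70480^3 = 4 × 0.2952 × 0.35010449 = 0.413403 (base)
P(M+4) = C(4,2) × 0.29520^2 × 0.70480^2 = 6 × 0.08714304 × 0.49674304 = 0.259726
Relative intensity = 0.259726 / 0.413403 × 100 = 62.83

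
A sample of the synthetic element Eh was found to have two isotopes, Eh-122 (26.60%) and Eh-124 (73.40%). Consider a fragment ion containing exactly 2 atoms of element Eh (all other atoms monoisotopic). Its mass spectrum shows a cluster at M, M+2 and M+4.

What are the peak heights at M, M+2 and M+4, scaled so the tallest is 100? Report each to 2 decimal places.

13.13 : 72.48 : 100.00

The 2 Eh atoms are independent, so intensities follow the terms of (0.2660 + 0.7340)^2.
P(M) = 0.2660^2 = 0.070756
P(M+2) = 2 × 0.2660^1 × 0.7340^1 = 0.390488
P(M+4) = 0.7340^2 = 0.538756
The M+4 peak is largest (0.538756); scaling to 100 gives 13.13 : 72.48 : 100.00.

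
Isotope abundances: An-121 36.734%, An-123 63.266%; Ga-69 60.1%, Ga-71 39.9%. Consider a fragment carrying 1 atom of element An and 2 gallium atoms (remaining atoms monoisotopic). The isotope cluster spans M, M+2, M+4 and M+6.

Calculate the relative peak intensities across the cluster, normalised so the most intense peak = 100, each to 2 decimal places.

Element An pattern (n=1): 0.36734 : 0.63266
Gallium pattern (n=2): 0.361201 : 0.479598 : 0.159201
Convolve the two distributions (both contribute in 2-u steps):
  M: 0.36734×0.361201 = 0.132684
  M+2: 0.36734×0.479598 + 0.63266×0.361201 = 0.404693
  M+4: 0.36734×0.159201 + 0.63266×0.479598 = 0.361903
  M+6: 0.63266×0.159201 = 0.100720
Scale to base peak (0.404693) = 100: 32.79 : 100.00 : 89.43 : 24.89

32.79 : 100.00 : 89.43 : 24.89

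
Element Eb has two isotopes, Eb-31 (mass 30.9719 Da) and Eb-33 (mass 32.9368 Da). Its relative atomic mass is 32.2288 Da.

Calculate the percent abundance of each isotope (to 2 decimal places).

Eb-31: 36.03%, Eb-33: 63.97%

With x = fraction of Eb-31 (so Eb-33 is 1 − x):
30.9719·x + 32.9368·(1 − x) = 32.2288
(30.9719 − 32.9368)·x = 32.2288 − 32.9368
x = -0.7080 / -1.9649 = 0.36032 → 36.03% Eb-31, 63.97% Eb-33.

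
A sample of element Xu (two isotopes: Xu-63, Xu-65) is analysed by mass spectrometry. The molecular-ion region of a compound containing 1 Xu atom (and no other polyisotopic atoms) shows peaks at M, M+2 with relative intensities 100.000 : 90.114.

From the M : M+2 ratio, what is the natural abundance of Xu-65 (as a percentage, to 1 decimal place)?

47.4%

If p is the fraction of Xu that is Xu-63, then I(M+2)/I(M) = [C(1,1)·p^0·(1−p)] / p^1 = 1·(1−p)/p = 90.114/100.000 = 0.9011
(1−p)/p = 0.9011/1 = 0.9011  ⇒  p = 1/(1 + 0.9011) = 0.5260
Xu-63: 52.6%, Xu-65: 47.4%.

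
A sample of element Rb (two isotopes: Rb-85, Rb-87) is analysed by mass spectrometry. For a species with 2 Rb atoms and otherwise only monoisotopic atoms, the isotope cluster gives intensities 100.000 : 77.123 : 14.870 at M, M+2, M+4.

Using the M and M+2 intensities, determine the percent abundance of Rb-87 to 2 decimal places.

27.83%

Write p for the Rb-85 fraction. I(M+2)/I(M) = [C(2,1)·p^1·(1−p)] / p^2 = 2·(1−p)/p = 77.123/100.000 = 0.7712
(1−p)/p = 0.7712/2 = 0.3856  ⇒  p = 1/(1 + 0.3856) = 0.7217
Rb-85: 72.17%, Rb-87: 27.83%.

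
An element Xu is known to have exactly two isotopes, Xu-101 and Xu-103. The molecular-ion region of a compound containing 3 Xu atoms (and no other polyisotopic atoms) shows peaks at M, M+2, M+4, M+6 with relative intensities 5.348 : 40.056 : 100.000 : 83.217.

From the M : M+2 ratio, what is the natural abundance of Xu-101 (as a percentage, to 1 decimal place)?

28.6%

Write p for the Xu-101 fraction. I(M+2)/I(M) = [C(3,1)·p^2·(1−p)] / p^3 = 3·(1−p)/p = 40.056/5.348 = 7.4899
(1−p)/p = 7.4899/3 = 2.4966  ⇒  p = 1/(1 + 2.4966) = 0.2860
Xu-101: 28.6%, Xu-103: 71.4%.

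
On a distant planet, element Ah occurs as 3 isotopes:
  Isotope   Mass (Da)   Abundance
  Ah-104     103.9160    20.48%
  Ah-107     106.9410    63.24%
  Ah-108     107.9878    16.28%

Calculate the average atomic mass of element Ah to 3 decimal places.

106.492 Da

Average mass = Σ (abundance × isotope mass) = 0.2048 × 103.9160 + 0.6324 × 106.9410 + 0.1628 × 107.9878
= 21.28200 + 67.62949 + 17.58041 = 106.49190 Da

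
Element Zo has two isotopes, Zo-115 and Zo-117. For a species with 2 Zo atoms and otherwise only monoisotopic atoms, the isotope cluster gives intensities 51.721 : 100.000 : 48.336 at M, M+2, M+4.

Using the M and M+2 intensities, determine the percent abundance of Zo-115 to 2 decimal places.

50.85%

If p is the fraction of Zo that is Zo-115, then I(M+2)/I(M) = [C(2,1)·p^1·(1−p)] / p^2 = 2·(1−p)/p = 100.000/51.721 = 1.9335
(1−p)/p = 1.9335/2 = 0.9667  ⇒  p = 1/(1 + 0.9667) = 0.5085
Zo-115: 50.85%, Zo-117: 49.15%.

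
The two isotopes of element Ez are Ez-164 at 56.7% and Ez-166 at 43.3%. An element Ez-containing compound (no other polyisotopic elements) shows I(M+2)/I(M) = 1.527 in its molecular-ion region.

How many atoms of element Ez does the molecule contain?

2

For n independent Ez atoms, I(M+2)/I(M) = n · (abundance Ez-166) / (abundance Ez-164) = n · 0.433/0.567.
n = 1.527 × 0.567/0.433 = 2.00 ≈ 2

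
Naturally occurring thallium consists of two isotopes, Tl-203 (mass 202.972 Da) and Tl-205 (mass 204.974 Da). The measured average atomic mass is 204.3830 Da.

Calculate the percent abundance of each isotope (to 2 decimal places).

Let x be the fractional abundance of Tl-203; then Tl-205 has abundance 1 − x.
202.972·x + 204.974·(1 − x) = 204.3830
(202.972 − 204.974)·x = 204.3830 − 204.974
x = -0.5910 / -2.002 = 0.29520 → 29.52% Tl-203, 70.48% Tl-205.

Tl-203: 29.52%, Tl-205: 70.48%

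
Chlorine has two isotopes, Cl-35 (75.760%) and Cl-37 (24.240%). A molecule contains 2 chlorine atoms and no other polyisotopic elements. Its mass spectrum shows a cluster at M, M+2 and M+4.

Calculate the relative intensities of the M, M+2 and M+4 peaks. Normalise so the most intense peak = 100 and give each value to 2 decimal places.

Expanding (0.75760 + 0.24240)^2:
P(M) = 0.75760^2 = 0.573958
P(M+2) = 2 × 0.75760^1 × 0.24240^1 = 0.367284
P(M+4) = 0.24240^2 = 0.058758
The M peak is largest (0.573958); scaling to 100 gives 100.00 : 63.99 : 10.24.

100.00 : 63.99 : 10.24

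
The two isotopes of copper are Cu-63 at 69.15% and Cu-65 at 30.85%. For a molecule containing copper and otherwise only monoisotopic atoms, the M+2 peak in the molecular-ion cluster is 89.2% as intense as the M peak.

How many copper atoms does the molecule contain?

For n independent Cu atoms, I(M+2)/I(M) = n · (abundance Cu-65) / (abundance Cu-63) = n · 0.3085/0.6915.
n = 0.892 × 0.6915/0.3085 = 2.00 ≈ 2

2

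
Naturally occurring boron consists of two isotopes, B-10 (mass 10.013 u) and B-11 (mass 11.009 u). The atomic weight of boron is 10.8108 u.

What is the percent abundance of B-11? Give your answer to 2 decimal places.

80.10%

Writing the weighted mean with unknown fraction x of B-10:
10.013·x + 11.009·(1 − x) = 10.8108
(10.013 − 11.009)·x = 10.8108 − 11.009
x = -0.1982 / -0.996 = 0.19900 → 19.90% B-10, 80.10% B-11.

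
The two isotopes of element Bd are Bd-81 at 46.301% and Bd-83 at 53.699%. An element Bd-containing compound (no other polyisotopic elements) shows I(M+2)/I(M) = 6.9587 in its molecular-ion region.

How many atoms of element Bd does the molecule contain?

With n Bd atoms, P(M+2)/P(M) = C(n,1)·p^(n−1)q / p^n = n·q/p = n · 0.53699/0.46301.
n = 6.9587 × 0.46301/0.53699 = 6.00 ≈ 6

6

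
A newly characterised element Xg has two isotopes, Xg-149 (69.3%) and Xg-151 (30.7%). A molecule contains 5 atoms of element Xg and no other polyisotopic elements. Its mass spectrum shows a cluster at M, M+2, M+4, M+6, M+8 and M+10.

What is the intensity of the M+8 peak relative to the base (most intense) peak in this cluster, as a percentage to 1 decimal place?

Term probabilities: M 0.1598, M+2 0.3540, M+4 0.3137, M+6 0.1390, M+8 0.0308, M+10 0.0027. Base peak = M+2.
P(M+2) = C(5,1) × 0.693^4 × 0.307^1 = 5 × 0.2306391 × 0.3070 = 0.354031 (base)
P(M+8) = C(5,4) × 0.693^1 × 0.307^4 = 5 × 0.6930 × 0.00888287 = 0.030779
Relative intensity = 0.030779 / 0.354031 × 100 = 8.7

8.7%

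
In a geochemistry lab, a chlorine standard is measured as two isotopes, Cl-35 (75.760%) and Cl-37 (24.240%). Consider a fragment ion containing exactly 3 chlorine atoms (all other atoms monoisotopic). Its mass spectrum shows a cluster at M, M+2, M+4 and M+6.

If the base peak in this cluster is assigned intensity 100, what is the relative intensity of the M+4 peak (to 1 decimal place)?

30.7

Term probabilities: M 0.4348, M+2 0.4174, M+4 0.1335, M+6 0.0142. Base peak = M.
P(M) = C(3,0) × 0.75760^3 × 0.24240^0 = 1 × 0.4348304 × 1.0000 = 0.434830 (base)
P(M+4) = C(3,2) × 0.75760^1 × 0.24240^2 = 3 × 0.7576 × 0.05875776 = 0.133545
Relative intensity = 0.133545 / 0.434830 × 100 = 30.7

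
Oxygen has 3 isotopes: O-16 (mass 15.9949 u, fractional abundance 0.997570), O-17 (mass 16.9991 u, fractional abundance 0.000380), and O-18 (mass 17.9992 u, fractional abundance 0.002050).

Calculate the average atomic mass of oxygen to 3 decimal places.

15.999 u

Average mass = Σ (abundance × isotope mass) = 0.997570 × 15.9949 + 0.000380 × 16.9991 + 0.002050 × 17.9992
= 15.95603 + 0.00646 + 0.03690 = 15.99939 u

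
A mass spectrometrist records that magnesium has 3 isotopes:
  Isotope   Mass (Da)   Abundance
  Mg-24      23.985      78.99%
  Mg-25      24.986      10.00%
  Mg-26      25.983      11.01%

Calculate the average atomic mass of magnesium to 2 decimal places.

The abundance-weighted mean is 0.7899 × 23.985 + 0.1000 × 24.986 + 0.1101 × 25.983
= 18.9458 + 2.4986 + 2.8607 = 24.3051 Da

24.31 Da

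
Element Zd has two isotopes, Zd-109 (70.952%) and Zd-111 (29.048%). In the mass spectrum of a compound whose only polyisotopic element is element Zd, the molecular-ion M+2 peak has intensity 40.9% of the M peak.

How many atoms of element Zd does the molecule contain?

For n independent Zd atoms, I(M+2)/I(M) = n · (abundance Zd-111) / (abundance Zd-109) = n · 0.29048/0.70952.
n = 0.409 × 0.70952/0.29048 = 1.00 ≈ 1

1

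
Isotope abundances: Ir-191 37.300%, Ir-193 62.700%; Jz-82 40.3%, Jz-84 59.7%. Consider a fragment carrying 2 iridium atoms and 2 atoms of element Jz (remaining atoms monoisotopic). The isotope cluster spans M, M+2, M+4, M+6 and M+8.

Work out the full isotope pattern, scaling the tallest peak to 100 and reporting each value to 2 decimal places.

Iridium pattern (n=2): 0.139129 : 0.467742 : 0.393129
Element Jz pattern (n=2): 0.162409 : 0.481182 : 0.356409
Convolve the two distributions (both contribute in 2-u steps):
  M: 0.139129×0.162409 = 0.022596
  M+2: 0.139129×0.481182 + 0.467742×0.162409 = 0.142912
  M+4: 0.139129×0.356409 + 0.467742×0.481182 + 0.393129×0.162409 = 0.338504
  M+6: 0.467742×0.356409 + 0.393129×0.481182 = 0.355874
  M+8: 0.393129×0.356409 = 0.140115
Scale to base peak (0.355874) = 100: 6.35 : 40.16 : 95.12 : 100.00 : 39.37

6.35 : 40.16 : 95.12 : 100.00 : 39.37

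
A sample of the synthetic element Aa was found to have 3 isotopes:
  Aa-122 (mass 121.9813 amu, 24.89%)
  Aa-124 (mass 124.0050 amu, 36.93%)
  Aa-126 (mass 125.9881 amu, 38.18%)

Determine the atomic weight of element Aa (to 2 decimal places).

124.26 amu

Ar = Σ fᵢ·mᵢ = 0.2489 × 121.9813 + 0.3693 × 124.0050 + 0.3818 × 125.9881
= 30.36115 + 45.79505 + 48.10226 = 124.25846 amu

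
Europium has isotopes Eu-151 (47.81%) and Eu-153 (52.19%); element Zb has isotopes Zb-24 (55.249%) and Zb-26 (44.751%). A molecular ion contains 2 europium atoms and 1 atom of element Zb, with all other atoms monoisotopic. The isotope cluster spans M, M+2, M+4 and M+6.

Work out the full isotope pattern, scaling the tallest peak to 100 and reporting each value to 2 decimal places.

33.41 : 100.00 : 98.89 : 32.25

Europium pattern (n=2): 0.22857961 : 0.49904078 : 0.27237961
Element Zb pattern (n=1): 0.55249 : 0.44751
Convolve the two distributions (both contribute in 2-u steps):
  M: 0.22857961×0.55249 = 0.126288
  M+2: 0.22857961×0.44751 + 0.49904078×0.55249 = 0.378007
  M+4: 0.49904078×0.44751 + 0.27237961×0.55249 = 0.373813
  M+6: 0.27237961×0.44751 = 0.121893
Scale to base peak (0.378007) = 100: 33.41 : 100.00 : 98.89 : 32.25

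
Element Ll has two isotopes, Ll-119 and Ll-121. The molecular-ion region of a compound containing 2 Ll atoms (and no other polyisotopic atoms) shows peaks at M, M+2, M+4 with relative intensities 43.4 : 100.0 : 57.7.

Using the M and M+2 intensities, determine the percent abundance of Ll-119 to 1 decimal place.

Let p = fractional abundance of Ll-119. I(M+2)/I(M) = [C(2,1)·p^1·(1−p)] / p^2 = 2·(1−p)/p = 100.0/43.4 = 2.3041
(1−p)/p = 2.3041/2 = 1.1521  ⇒  p = 1/(1 + 1.1521) = 0.4647
Ll-119: 46.5%, Ll-121: 53.5%.

46.5%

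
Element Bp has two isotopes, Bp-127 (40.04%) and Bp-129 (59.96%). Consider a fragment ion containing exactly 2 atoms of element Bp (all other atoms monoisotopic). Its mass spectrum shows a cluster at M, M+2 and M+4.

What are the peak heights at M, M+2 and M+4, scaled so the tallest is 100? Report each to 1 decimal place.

Expanding (0.4004 + 0.5996)^2:
P(M) = 0.4004^2 = 0.160320
P(M+2) = 2 × 0.4004^1 × 0.5996^1 = 0.480160
P(M+4) = 0.5996^2 = 0.359520
The M+2 peak is largest (0.480160); scaling to 100 gives 33.4 : 100.0 : 74.9.

33.4 : 100.0 : 74.9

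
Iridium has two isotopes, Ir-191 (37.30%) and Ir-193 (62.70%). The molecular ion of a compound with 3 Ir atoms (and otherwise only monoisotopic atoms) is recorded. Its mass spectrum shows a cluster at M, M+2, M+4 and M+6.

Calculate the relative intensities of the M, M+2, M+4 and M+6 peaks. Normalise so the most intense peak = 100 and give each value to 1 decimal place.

Each Ir atom is independently Ir-191 (p = 0.3730) or Ir-193 (q = 0.6270); the cluster is the binomial expansion (p + q)^3.
P(M) = 0.3730^3 = 0.051895
P(M+2) = 3 × 0.3730^2 × 0.6270^1 = 0.261702
P(M+4) = 3 × 0.3730^1 × 0.6270^2 = 0.439911
P(M+6) = 0.6270^3 = 0.246492
The M+4 peak is largest (0.439911); scaling to 100 gives 11.8 : 59.5 : 100.0 : 56.0.

11.8 : 59.5 : 100.0 : 56.0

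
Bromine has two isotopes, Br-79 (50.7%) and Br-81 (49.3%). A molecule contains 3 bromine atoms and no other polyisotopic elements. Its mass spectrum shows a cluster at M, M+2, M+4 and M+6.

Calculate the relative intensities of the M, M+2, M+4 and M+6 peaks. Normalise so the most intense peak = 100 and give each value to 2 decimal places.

34.28 : 100.00 : 97.24 : 31.52

The 3 Br atoms are independent, so intensities follow the terms of (0.507 + 0.493)^3.
P(M) = 0.507^3 = 0.130324
P(M+2) = 3 × 0.507^2 × 0.493^1 = 0.380175
P(M+4) = 3 × 0.507^1 × 0.493^2 = 0.369678
P(M+6) = 0.493^3 = 0.119823
The M+2 peak is largest (0.380175); scaling to 100 gives 34.28 : 100.00 : 97.24 : 31.52.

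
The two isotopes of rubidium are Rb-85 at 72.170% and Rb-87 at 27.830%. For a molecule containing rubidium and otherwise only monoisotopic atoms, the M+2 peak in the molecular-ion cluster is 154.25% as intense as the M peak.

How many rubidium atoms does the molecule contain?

For n independent Rb atoms, I(M+2)/I(M) = n · (abundance Rb-87) / (abundance Rb-85) = n · 0.27830/0.72170.
n = 1.5425 × 0.72170/0.27830 = 4.00 ≈ 4

4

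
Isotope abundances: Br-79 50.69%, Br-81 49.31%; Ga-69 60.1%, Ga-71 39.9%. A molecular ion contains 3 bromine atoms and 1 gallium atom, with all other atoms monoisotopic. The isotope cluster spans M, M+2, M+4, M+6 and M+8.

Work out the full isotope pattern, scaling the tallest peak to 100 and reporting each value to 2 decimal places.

20.94 : 75.00 : 100.00 : 58.73 : 12.80

Bromine pattern (n=3): 0.13024674 : 0.3801026 : 0.36975457 : 0.11989609
Gallium pattern (n=1): 0.6010 : 0.3990
Convolve the two distributions (both contribute in 2-u steps):
  M: 0.13024674×0.6010 = 0.078278
  M+2: 0.13024674×0.3990 + 0.3801026×0.6010 = 0.280410
  M+4: 0.3801026×0.3990 + 0.36975457×0.6010 = 0.373883
  M+6: 0.36975457×0.3990 + 0.11989609×0.6010 = 0.219590
  M+8: 0.11989609×0.3990 = 0.047839
Scale to base peak (0.373883) = 100: 20.94 : 75.00 : 100.00 : 58.73 : 12.80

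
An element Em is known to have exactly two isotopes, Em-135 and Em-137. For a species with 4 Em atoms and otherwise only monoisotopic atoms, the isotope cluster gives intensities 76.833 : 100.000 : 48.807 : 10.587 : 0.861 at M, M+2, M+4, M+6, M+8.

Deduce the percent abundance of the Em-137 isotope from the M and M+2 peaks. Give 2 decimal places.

If p is the fraction of Em that is Em-135, then I(M+2)/I(M) = [C(4,1)·p^3·(1−p)] / p^4 = 4·(1−p)/p = 100.000/76.833 = 1.3015
(1−p)/p = 1.3015/4 = 0.3254  ⇒  p = 1/(1 + 0.3254) = 0.7545
Em-135: 75.45%, Em-137: 24.55%.

24.55%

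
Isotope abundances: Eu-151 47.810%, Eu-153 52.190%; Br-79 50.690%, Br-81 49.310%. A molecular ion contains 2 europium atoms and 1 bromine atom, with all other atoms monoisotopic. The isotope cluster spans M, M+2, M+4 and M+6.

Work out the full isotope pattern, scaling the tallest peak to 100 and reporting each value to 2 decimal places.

Europium pattern (n=2): 0.22857961 : 0.49904078 : 0.27237961
Bromine pattern (n=1): 0.5069 : 0.4931
Convolve the two distributions (both contribute in 2-u steps):
  M: 0.22857961×0.5069 = 0.115867
  M+2: 0.22857961×0.4931 + 0.49904078×0.5069 = 0.365676
  M+4: 0.49904078×0.4931 + 0.27237961×0.5069 = 0.384146
  M+6: 0.27237961×0.4931 = 0.134310
Scale to base peak (0.384146) = 100: 30.16 : 95.19 : 100.00 : 34.96

30.16 : 95.19 : 100.00 : 34.96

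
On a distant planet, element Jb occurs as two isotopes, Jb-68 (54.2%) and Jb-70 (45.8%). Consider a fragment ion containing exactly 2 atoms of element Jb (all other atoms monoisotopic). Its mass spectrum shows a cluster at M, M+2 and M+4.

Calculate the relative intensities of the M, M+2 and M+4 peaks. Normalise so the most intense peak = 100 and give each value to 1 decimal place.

59.2 : 100.0 : 42.3

The 2 Jb atoms are independent, so intensities follow the terms of (0.542 + 0.458)^2.
P(M) = 0.542^2 = 0.293764
P(M+2) = 2 × 0.542^1 × 0.458^1 = 0.496472
P(M+4) = 0.458^2 = 0.209764
The M+2 peak is largest (0.496472); scaling to 100 gives 59.2 : 100.0 : 42.3.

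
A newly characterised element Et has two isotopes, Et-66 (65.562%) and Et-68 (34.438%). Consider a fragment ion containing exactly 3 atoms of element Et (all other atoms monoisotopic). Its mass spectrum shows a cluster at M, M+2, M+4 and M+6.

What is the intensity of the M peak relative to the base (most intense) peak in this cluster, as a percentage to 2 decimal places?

63.46%

(0.65562 + 0.34438)^3 gives M 0.2818, M+2 0.4441, M+4 0.2333, M+6 0.0408; the largest is M+2.
P(M+2) = C(3,1) × 0.65562^2 × 0.34438^1 = 3 × 0.42983758 × 0.34438 = 0.444082 (base)
P(M) = C(3,0) × 0.65562^3 × 0.34438^0 = 1 × 0.28181012 × 1.0000 = 0.281810
Relative intensity = 0.281810 / 0.444082 × 100 = 63.46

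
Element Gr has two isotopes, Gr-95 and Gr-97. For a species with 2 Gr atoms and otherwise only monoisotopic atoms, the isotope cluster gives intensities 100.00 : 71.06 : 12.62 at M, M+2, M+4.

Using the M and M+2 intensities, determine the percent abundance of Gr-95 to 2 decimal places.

73.78%

Write p for the Gr-95 fraction. I(M+2)/I(M) = [C(2,1)·p^1·(1−p)] / p^2 = 2·(1−p)/p = 71.06/100.00 = 0.7106
(1−p)/p = 0.7106/2 = 0.3553  ⇒  p = 1/(1 + 0.3553) = 0.7378
Gr-95: 73.78%, Gr-97: 26.22%.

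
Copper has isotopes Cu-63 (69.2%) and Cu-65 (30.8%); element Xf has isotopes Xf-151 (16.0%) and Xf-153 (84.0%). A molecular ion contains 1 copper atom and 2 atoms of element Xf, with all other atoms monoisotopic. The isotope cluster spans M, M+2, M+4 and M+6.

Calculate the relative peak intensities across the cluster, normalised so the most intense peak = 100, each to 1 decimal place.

Copper pattern (n=1): 0.6920 : 0.3080
Element Xf pattern (n=2): 0.0256 : 0.2688 : 0.7056
Convolve the two distributions (both contribute in 2-u steps):
  M: 0.6920×0.0256 = 0.017715
  M+2: 0.6920×0.2688 + 0.3080×0.0256 = 0.193894
  M+4: 0.6920×0.7056 + 0.3080×0.2688 = 0.571066
  M+6: 0.3080×0.7056 = 0.217325
Scale to base peak (0.571066) = 100: 3.1 : 34.0 : 100.0 : 38.1

3.1 : 34.0 : 100.0 : 38.1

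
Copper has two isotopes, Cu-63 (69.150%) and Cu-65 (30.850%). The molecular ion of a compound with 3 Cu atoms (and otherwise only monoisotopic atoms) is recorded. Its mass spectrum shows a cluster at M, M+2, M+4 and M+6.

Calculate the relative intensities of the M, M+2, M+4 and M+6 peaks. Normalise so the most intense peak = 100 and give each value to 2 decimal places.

The 3 Cu atoms are independent, so intensities follow the terms of (0.69150 + 0.30850)^3.
P(M) = 0.69150^3 = 0.330656
P(M+2) = 3 × 0.69150^2 × 0.30850^1 = 0.442548
P(M+4) = 3 × 0.69150^1 × 0.30850^2 = 0.197435
P(M+6) = 0.30850^3 = 0.029361
The M+2 peak is largest (0.442548); scaling to 100 gives 74.72 : 100.00 : 44.61 : 6.63.

74.72 : 100.00 : 44.61 : 6.63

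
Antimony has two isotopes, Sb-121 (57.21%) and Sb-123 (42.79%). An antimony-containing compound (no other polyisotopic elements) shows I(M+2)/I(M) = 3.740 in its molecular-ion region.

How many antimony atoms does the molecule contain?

5

For n independent Sb atoms, I(M+2)/I(M) = n · (abundance Sb-123) / (abundance Sb-121) = n · 0.4279/0.5721.
n = 3.740 × 0.5721/0.4279 = 5.00 ≈ 5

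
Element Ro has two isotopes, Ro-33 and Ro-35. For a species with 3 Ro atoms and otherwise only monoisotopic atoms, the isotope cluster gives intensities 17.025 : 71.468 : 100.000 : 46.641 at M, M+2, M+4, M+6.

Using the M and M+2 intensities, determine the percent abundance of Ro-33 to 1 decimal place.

41.7%

Let p = fractional abundance of Ro-33. I(M+2)/I(M) = [C(3,1)·p^2·(1−p)] / p^3 = 3·(1−p)/p = 71.468/17.025 = 4.1978
(1−p)/p = 4.1978/3 = 1.3993  ⇒  p = 1/(1 + 1.3993) = 0.4168
Ro-33: 41.7%, Ro-35: 58.3%.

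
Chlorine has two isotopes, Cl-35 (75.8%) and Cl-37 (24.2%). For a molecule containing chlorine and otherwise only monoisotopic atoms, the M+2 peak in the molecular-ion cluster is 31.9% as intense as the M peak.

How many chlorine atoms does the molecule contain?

The M+2/M ratio from n Cl atoms is n · q/p = n · 0.242/0.758.
n = 0.319 × 0.758/0.242 = 1.00 ≈ 1

1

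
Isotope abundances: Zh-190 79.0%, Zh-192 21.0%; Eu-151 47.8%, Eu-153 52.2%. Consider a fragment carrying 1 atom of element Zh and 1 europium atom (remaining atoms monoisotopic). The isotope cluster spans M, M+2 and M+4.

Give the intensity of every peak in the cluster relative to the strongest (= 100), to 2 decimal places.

73.64 : 100.00 : 21.38

Element Zh pattern (n=1): 0.7900 : 0.2100
Europium pattern (n=1): 0.4780 : 0.5220
Convolve the two distributions (both contribute in 2-u steps):
  M: 0.7900×0.4780 = 0.377620
  M+2: 0.7900×0.5220 + 0.2100×0.4780 = 0.512760
  M+4: 0.2100×0.5220 = 0.109620
Scale to base peak (0.512760) = 100: 73.64 : 100.00 : 21.38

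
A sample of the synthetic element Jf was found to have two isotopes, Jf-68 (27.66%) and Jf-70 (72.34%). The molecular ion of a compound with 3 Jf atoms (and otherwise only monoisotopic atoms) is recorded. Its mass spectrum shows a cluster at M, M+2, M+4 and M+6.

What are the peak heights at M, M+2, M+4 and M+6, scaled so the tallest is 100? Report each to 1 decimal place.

Each Jf atom is independently Jf-68 (p = 0.2766) or Jf-70 (q = 0.7234); the cluster is the binomial expansion (p + q)^3.
P(M) = 0.2766^3 = 0.021162
P(M+2) = 3 × 0.2766^2 × 0.7234^1 = 0.166037
P(M+4) = 3 × 0.2766^1 × 0.7234^2 = 0.434241
P(M+6) = 0.7234^3 = 0.378561
The M+4 peak is largest (0.434241); scaling to 100 gives 4.9 : 38.2 : 100.0 : 87.2.

4.9 : 38.2 : 100.0 : 87.2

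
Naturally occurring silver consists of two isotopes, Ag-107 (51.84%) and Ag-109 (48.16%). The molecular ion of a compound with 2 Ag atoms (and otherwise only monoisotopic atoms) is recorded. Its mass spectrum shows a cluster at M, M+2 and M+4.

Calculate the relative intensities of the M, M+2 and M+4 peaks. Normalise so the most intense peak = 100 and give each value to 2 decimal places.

Each Ag atom is independently Ag-107 (p = 0.5184) or Ag-109 (q = 0.4816); the cluster is the binomial expansion (p + q)^2.
P(M) = 0.5184^2 = 0.268739
P(M+2) = 2 × 0.5184^1 × 0.4816^1 = 0.499323
P(M+4) = 0.4816^2 = 0.231939
The M+2 peak is largest (0.499323); scaling to 100 gives 53.82 : 100.00 : 46.45.

53.82 : 100.00 : 46.45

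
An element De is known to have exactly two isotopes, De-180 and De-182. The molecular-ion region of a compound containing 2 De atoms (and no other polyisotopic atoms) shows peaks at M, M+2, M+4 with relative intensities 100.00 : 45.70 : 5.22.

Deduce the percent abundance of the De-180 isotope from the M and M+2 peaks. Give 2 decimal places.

If p is the fraction of De that is De-180, then I(M+2)/I(M) = [C(2,1)·p^1·(1−p)] / p^2 = 2·(1−p)/p = 45.70/100.00 = 0.4570
(1−p)/p = 0.4570/2 = 0.2285  ⇒  p = 1/(1 + 0.2285) = 0.8140
De-180: 81.40%, De-182: 18.60%.

81.40%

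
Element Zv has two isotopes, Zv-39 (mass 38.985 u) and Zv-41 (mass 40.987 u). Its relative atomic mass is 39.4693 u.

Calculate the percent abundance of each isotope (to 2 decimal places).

With x = fraction of Zv-39 (so Zv-41 is 1 − x):
38.985·x + 40.987·(1 − x) = 39.4693
(38.985 − 40.987)·x = 39.4693 − 40.987
x = -1.5177 / -2.002 = 0.75809 → 75.81% Zv-39, 24.19% Zv-41.

Zv-39: 75.81%, Zv-41: 24.19%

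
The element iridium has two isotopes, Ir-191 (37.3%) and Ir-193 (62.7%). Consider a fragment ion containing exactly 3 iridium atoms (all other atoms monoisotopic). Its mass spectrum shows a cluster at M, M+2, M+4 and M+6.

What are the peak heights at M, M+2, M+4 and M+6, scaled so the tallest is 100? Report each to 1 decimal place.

Each Ir atom is independently Ir-191 (p = 0.373) or Ir-193 (q = 0.627); the cluster is the binomial expansion (p + q)^3.
P(M) = 0.373^3 = 0.051895
P(M+2) = 3 × 0.373^2 × 0.627^1 = 0.261702
P(M+4) = 3 × 0.373^1 × 0.627^2 = 0.439911
P(M+6) = 0.627^3 = 0.246492
The M+4 peak is largest (0.439911); scaling to 100 gives 11.8 : 59.5 : 100.0 : 56.0.

11.8 : 59.5 : 100.0 : 56.0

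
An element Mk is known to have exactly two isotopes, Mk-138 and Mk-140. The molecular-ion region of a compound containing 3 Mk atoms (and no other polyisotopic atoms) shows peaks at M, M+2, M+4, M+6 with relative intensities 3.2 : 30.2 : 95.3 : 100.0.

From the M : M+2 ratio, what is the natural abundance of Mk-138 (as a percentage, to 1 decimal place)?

Write p for the Mk-138 fraction. I(M+2)/I(M) = [C(3,1)·p^2·(1−p)] / p^3 = 3·(1−p)/p = 30.2/3.2 = 9.4375
(1−p)/p = 9.4375/3 = 3.1458  ⇒  p = 1/(1 + 3.1458) = 0.2412
Mk-138: 24.1%, Mk-140: 75.9%.

24.1%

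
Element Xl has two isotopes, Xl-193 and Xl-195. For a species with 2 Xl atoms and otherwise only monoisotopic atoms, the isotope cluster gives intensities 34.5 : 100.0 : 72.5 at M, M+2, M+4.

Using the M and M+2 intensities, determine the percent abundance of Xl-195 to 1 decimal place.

If p is the fraction of Xl that is Xl-193, then I(M+2)/I(M) = [C(2,1)·p^1·(1−p)] / p^2 = 2·(1−p)/p = 100.0/34.5 = 2.8986
(1−p)/p = 2.8986/2 = 1.4493  ⇒  p = 1/(1 + 1.4493) = 0.4083
Xl-193: 40.8%, Xl-195: 59.2%.

59.2%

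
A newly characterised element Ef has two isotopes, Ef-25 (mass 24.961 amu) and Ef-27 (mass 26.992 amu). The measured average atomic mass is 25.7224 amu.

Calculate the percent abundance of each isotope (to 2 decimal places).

Let x be the fractional abundance of Ef-25; then Ef-27 has abundance 1 − x.
24.961·x + 26.992·(1 − x) = 25.7224
(24.961 − 26.992)·x = 25.7224 − 26.992
x = -1.2696 / -2.031 = 0.62511 → 62.51% Ef-25, 37.49% Ef-27.

Ef-25: 62.51%, Ef-27: 37.49%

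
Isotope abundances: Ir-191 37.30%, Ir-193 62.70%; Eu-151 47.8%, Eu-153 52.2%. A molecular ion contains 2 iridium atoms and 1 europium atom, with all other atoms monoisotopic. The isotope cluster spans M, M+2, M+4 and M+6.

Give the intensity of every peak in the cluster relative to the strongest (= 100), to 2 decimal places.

Iridium pattern (n=2): 0.139129 : 0.467742 : 0.393129
Europium pattern (n=1): 0.4780 : 0.5220
Convolve the two distributions (both contribute in 2-u steps):
  M: 0.139129×0.4780 = 0.066504
  M+2: 0.139129×0.5220 + 0.467742×0.4780 = 0.296206
  M+4: 0.467742×0.5220 + 0.393129×0.4780 = 0.432077
  M+6: 0.393129×0.5220 = 0.205213
Scale to base peak (0.432077) = 100: 15.39 : 68.55 : 100.00 : 47.49

15.39 : 68.55 : 100.00 : 47.49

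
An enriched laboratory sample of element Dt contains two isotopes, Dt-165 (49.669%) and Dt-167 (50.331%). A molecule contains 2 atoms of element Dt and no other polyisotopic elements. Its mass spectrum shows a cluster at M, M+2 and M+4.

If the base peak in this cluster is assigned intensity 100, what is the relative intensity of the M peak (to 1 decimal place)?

49.3

Term probabilities: M 0.2467, M+2 0.5000, M+4 0.2533. Base peak = M+2.
P(M+2) = C(2,1) × 0.49669^1 × 0.50331^1 = 2 × 0.49669 × 0.50331 = 0.499978 (base)
P(M) = C(2,0) × 0.49669^2 × 0.50331^0 = 1 × 0.24670096 × 1.0000 = 0.246701
Relative intensity = 0.246701 / 0.499978 × 100 = 49.3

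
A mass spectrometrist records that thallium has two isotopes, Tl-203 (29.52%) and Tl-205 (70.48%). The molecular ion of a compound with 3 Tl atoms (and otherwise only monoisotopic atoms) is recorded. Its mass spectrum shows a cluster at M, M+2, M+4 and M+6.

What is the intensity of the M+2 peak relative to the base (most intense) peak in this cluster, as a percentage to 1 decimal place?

41.9%

(0.2952 + 0.7048)^3 gives M 0.0257, M+2 0.1843, M+4 0.4399, M+6 0.3501; the largest is M+4.
P(M+4) = C(3,2) × 0.2952^1 × 0.7048^2 = 3 × 0.2952 × 0.49674304 = 0.439916 (base)
P(M+2) = C(3,1) × 0.2952^2 × 0.7048^1 = 3 × 0.08714304 × 0.7048 = 0.184255
Relative intensity = 0.184255 / 0.439916 × 100 = 41.9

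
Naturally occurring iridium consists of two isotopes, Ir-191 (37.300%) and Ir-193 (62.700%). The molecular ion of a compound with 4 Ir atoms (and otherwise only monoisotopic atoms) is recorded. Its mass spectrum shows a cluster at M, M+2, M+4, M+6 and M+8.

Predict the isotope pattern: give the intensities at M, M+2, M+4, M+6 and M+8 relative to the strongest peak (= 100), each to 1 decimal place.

5.3 : 35.4 : 89.2 : 100.0 : 42.0

Each Ir atom is independently Ir-191 (p = 0.37300) or Ir-193 (q = 0.62700); the cluster is the binomial expansion (p + q)^4.
P(M) = 0.37300^4 = 0.019357
P(M+2) = 4 × 0.37300^3 × 0.62700^1 = 0.130153
P(M+4) = 6 × 0.37300^2 × 0.62700^2 = 0.328174
P(M+6) = 4 × 0.37300^1 × 0.62700^3 = 0.367766
P(M+8) = 0.62700^4 = 0.154550
The M+6 peak is largest (0.367766); scaling to 100 gives 5.3 : 35.4 : 89.2 : 100.0 : 42.0.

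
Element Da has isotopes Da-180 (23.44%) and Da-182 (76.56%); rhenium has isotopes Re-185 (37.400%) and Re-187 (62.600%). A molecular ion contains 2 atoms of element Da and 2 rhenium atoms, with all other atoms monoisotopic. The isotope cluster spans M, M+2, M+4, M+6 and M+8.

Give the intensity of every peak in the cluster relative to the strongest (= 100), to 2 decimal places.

1.85 : 18.29 : 65.42 : 100.00 : 55.33

Element Da pattern (n=2): 0.05494336 : 0.35891328 : 0.58614336
Rhenium pattern (n=2): 0.139876 : 0.468248 : 0.391876
Convolve the two distributions (both contribute in 2-u steps):
  M: 0.05494336×0.139876 = 0.007685
  M+2: 0.05494336×0.468248 + 0.35891328×0.139876 = 0.075930
  M+4: 0.05494336×0.391876 + 0.35891328×0.468248 + 0.58614336×0.139876 = 0.271579
  M+6: 0.35891328×0.391876 + 0.58614336×0.468248 = 0.415110
  M+8: 0.58614336×0.391876 = 0.229696
Scale to base peak (0.415110) = 100: 1.85 : 18.29 : 65.42 : 100.00 : 55.33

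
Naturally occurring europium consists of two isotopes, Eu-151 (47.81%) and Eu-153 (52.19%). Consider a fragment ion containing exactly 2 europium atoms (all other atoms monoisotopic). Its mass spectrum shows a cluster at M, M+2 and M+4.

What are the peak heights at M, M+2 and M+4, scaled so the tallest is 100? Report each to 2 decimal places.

45.80 : 100.00 : 54.58

Each Eu atom is independently Eu-151 (p = 0.4781) or Eu-153 (q = 0.5219); the cluster is the binomial expansion (p + q)^2.
P(M) = 0.4781^2 = 0.228580
P(M+2) = 2 × 0.4781^1 × 0.5219^1 = 0.499041
P(M+4) = 0.5219^2 = 0.272380
The M+2 peak is largest (0.499041); scaling to 100 gives 45.80 : 100.00 : 54.58.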